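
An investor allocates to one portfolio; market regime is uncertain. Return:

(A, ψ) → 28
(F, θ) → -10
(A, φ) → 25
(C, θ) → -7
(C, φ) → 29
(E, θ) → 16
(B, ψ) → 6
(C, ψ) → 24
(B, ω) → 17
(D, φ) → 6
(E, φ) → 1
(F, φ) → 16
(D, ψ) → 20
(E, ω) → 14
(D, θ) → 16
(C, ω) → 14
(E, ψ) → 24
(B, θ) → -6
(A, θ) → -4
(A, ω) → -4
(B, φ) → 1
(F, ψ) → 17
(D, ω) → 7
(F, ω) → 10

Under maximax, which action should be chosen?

Row maxima: A=28, B=17, C=29, D=20, E=24, F=17
Best best-case = 29 → C.

C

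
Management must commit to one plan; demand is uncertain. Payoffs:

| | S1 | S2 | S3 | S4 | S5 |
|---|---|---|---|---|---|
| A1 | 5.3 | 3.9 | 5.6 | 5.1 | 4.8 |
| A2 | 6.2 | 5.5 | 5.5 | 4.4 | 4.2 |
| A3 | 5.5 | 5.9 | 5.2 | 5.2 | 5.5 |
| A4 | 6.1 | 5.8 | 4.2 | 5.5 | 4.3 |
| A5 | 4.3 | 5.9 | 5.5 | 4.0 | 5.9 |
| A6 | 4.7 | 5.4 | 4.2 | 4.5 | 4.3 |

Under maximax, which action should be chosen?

Row maxima: A1=5.6, A2=6.2, A3=5.9, A4=6.1, A5=5.9, A6=5.4
Best best-case = 6.2 → A2.

A2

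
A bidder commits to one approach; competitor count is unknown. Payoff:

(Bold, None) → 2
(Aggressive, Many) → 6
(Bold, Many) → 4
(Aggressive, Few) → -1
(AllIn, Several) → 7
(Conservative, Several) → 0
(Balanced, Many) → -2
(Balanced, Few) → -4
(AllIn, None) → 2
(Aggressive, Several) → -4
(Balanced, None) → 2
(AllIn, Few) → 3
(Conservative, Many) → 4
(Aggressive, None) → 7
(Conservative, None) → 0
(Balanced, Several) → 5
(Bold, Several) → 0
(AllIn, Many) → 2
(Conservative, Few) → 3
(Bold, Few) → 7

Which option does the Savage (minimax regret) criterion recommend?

AllIn

Column bests: None=7, Few=7, Several=7, Many=6.
Conservative regrets: 7, 4, 7, 2 → max 7
Balanced regrets: 5, 11, 2, 8 → max 11
Aggressive regrets: 0, 8, 11, 0 → max 11
Bold regrets: 5, 0, 7, 2 → max 7
AllIn regrets: 5, 4, 0, 4 → max 5
Smallest max regret = 5 → AllIn.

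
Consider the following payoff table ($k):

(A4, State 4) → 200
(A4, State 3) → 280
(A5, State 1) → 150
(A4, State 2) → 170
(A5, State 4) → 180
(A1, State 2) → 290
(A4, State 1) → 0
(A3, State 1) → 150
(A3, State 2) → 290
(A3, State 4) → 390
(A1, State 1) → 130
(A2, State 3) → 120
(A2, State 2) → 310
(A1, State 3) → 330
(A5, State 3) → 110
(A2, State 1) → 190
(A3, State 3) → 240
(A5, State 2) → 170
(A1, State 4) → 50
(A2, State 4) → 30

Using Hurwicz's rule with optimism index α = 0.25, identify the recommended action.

A3

A1: 0.25·330 + 0.75·50 = 120
A2: 0.25·310 + 0.75·30 = 100
A3: 0.25·390 + 0.75·150 = 210
A4: 0.25·280 + 0.75·0 = 70
A5: 0.25·180 + 0.75·110 = 127.5
Highest Hurwicz score = 210 → A3.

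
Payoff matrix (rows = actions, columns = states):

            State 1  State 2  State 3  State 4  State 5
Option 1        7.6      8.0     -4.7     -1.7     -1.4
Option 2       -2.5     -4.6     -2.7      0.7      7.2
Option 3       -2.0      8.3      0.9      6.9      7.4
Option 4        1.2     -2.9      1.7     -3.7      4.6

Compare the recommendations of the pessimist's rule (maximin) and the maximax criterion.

Row minima: Option 1=-4.7, Option 2=-4.6, Option 3=-2.0, Option 4=-3.7
Best worst-case = -2.0 → Option 3.
Row maxima: Option 1=8.0, Option 2=7.2, Option 3=8.3, Option 4=4.6
Best best-case = 8.3 → Option 3.

maximin → Option 3; maximax → Option 3 (agree)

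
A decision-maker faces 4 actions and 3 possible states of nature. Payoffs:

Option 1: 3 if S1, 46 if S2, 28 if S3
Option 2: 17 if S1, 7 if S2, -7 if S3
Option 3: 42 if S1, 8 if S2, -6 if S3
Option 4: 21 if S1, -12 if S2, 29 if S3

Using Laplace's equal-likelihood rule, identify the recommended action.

Option 1

Row averages: Option 1=77/3, Option 2=17/3, Option 3=44/3, Option 4=38/3
Highest average = 77/3 → Option 1.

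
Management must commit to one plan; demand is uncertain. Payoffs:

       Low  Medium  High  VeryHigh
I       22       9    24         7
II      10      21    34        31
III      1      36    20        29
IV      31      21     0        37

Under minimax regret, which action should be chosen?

Column bests: Low=31, Medium=36, High=34, VeryHigh=37.
I regrets: 9, 27, 10, 30 → max 30
II regrets: 21, 15, 0, 6 → max 21
III regrets: 30, 0, 14, 8 → max 30
IV regrets: 0, 15, 34, 0 → max 34
Smallest max regret = 21 → II.

II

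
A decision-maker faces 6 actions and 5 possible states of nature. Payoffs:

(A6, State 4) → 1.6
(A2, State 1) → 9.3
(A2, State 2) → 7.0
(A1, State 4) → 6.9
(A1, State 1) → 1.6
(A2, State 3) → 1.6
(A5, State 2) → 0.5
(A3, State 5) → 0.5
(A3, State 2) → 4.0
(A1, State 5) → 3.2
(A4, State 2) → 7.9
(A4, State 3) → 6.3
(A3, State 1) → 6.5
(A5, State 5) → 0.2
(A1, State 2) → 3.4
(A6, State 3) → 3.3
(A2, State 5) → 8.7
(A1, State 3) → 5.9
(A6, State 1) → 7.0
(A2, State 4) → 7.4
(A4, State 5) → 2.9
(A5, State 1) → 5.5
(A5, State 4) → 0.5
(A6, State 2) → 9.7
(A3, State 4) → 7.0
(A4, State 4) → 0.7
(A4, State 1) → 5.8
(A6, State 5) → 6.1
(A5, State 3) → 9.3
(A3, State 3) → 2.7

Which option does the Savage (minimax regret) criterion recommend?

Column bests: State 1=9.3, State 2=9.7, State 3=9.3, State 4=7.4, State 5=8.7.
A1 regrets: 7.7, 6.3, 3.4, 0.5, 5.5 → max 7.7
A2 regrets: 0.0, 2.7, 7.7, 0.0, 0.0 → max 7.7
A3 regrets: 2.8, 5.7, 6.6, 0.4, 8.2 → max 8.2
A4 regrets: 3.5, 1.8, 3.0, 6.7, 5.8 → max 6.7
A5 regrets: 3.8, 9.2, 0.0, 6.9, 8.5 → max 9.2
A6 regrets: 2.3, 0.0, 6.0, 5.8, 2.6 → max 6.0
Smallest max regret = 6.0 → A6.

A6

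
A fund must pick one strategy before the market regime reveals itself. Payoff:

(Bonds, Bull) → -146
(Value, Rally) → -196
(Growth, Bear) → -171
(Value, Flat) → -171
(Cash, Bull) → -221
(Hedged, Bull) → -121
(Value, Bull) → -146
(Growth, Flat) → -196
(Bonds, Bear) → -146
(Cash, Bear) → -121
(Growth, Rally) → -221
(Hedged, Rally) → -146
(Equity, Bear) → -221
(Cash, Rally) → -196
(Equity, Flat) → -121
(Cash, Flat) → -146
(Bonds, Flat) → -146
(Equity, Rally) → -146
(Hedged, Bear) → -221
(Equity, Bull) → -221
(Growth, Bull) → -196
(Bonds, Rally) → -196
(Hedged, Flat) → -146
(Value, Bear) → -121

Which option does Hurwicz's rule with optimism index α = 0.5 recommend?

Value

Growth: 0.5·(-171) + 0.5·(-221) = -196
Bonds: 0.5·(-146) + 0.5·(-196) = -171
Value: 0.5·(-121) + 0.5·(-196) = -158.5
Hedged: 0.5·(-121) + 0.5·(-221) = -171
Cash: 0.5·(-121) + 0.5·(-221) = -171
Equity: 0.5·(-121) + 0.5·(-221) = -171
Highest Hurwicz score = -158.5 → Value.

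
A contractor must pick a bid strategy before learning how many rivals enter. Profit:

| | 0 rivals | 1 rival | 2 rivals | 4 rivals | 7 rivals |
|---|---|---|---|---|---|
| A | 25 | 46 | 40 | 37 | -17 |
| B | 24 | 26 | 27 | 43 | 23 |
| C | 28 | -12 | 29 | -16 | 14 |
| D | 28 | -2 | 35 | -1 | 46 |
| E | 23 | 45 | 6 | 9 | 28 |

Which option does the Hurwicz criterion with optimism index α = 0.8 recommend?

A: 0.8·46 + 0.2·(-17) = 33.4
B: 0.8·43 + 0.2·23 = 39
C: 0.8·29 + 0.2·(-16) = 20
D: 0.8·46 + 0.2·(-2) = 36.4
E: 0.8·45 + 0.2·6 = 37.2
Highest Hurwicz score = 39 → B.

B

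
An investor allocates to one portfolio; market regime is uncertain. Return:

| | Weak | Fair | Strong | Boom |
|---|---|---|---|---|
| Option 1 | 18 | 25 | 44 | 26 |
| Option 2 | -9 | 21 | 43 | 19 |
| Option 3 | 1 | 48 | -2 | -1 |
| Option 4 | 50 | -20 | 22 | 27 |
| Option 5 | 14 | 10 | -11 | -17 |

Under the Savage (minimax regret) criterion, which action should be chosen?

Column bests: Weak=50, Fair=48, Strong=44, Boom=27.
Option 1 regrets: 32, 23, 0, 1 → max 32
Option 2 regrets: 59, 27, 1, 8 → max 59
Option 3 regrets: 49, 0, 46, 28 → max 49
Option 4 regrets: 0, 68, 22, 0 → max 68
Option 5 regrets: 36, 38, 55, 44 → max 55
Smallest max regret = 32 → Option 1.

Option 1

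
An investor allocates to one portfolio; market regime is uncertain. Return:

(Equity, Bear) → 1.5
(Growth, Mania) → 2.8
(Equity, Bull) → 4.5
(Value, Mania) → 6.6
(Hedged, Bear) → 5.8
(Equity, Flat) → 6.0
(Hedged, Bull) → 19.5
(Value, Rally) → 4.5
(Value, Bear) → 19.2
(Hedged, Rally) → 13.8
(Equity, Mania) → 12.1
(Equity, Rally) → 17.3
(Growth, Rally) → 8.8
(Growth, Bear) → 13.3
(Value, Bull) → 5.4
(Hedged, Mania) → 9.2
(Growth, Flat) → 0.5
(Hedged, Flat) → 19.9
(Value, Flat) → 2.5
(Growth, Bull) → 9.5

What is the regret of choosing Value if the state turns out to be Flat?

Best payoff under Flat is 19.9.
Regret = 19.9 − 2.5 = 17.4.

17.4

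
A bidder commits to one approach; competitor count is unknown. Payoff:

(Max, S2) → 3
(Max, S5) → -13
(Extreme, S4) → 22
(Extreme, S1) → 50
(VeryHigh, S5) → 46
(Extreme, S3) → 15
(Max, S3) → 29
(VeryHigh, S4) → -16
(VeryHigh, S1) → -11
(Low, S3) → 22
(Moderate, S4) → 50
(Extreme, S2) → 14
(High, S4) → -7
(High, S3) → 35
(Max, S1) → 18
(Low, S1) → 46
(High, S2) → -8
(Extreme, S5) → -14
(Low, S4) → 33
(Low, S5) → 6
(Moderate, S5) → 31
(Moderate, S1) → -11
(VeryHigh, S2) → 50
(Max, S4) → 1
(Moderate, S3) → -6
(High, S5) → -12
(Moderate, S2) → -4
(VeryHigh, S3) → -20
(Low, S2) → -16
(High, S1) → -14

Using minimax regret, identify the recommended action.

Max

Column bests: S1=50, S2=50, S3=35, S4=50, S5=46.
Low regrets: 4, 66, 13, 17, 40 → max 66
Moderate regrets: 61, 54, 41, 0, 15 → max 61
High regrets: 64, 58, 0, 57, 58 → max 64
VeryHigh regrets: 61, 0, 55, 66, 0 → max 66
Extreme regrets: 0, 36, 20, 28, 60 → max 60
Max regrets: 32, 47, 6, 49, 59 → max 59
Smallest max regret = 59 → Max.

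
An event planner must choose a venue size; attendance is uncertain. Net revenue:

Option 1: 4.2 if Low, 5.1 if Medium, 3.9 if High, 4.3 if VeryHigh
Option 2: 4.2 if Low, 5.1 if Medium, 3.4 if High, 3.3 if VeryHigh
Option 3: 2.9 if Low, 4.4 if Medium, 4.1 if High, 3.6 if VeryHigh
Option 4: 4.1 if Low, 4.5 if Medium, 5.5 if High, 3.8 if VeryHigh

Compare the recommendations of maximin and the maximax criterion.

Row minima: Option 1=3.9, Option 2=3.3, Option 3=2.9, Option 4=3.8
Best worst-case = 3.9 → Option 1.
Row maxima: Option 1=5.1, Option 2=5.1, Option 3=4.4, Option 4=5.5
Best best-case = 5.5 → Option 4.

maximin → Option 1; maximax → Option 4 (disagree)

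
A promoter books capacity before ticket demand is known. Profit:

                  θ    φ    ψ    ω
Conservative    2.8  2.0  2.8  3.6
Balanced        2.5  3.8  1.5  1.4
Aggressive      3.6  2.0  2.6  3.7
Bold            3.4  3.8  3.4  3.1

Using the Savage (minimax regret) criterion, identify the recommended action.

Bold

Column bests: θ=3.6, φ=3.8, ψ=3.4, ω=3.7.
Conservative regrets: 0.8, 1.8, 0.6, 0.1 → max 1.8
Balanced regrets: 1.1, 0.0, 1.9, 2.3 → max 2.3
Aggressive regrets: 0.0, 1.8, 0.8, 0.0 → max 1.8
Bold regrets: 0.2, 0.0, 0.0, 0.6 → max 0.6
Smallest max regret = 0.6 → Bold.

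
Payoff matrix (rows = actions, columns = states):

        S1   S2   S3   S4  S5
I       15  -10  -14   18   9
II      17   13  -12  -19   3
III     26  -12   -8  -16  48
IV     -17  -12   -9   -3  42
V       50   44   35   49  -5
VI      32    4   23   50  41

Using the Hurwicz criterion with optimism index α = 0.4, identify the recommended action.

I: 0.4·18 + 0.6·(-14) = -1.2
II: 0.4·17 + 0.6·(-19) = -4.6
III: 0.4·48 + 0.6·(-16) = 9.6
IV: 0.4·42 + 0.6·(-17) = 6.6
V: 0.4·50 + 0.6·(-5) = 17
VI: 0.4·50 + 0.6·4 = 22.4
Highest Hurwicz score = 22.4 → VI.

VI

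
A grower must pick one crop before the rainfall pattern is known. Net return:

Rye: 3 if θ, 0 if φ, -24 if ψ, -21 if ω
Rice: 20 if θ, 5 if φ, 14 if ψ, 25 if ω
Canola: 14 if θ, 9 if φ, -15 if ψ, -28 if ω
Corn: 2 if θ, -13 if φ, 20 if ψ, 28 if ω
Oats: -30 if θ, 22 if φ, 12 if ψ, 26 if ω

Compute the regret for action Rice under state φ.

Best payoff under φ is 22.
Regret = 22 − 5 = 17.

17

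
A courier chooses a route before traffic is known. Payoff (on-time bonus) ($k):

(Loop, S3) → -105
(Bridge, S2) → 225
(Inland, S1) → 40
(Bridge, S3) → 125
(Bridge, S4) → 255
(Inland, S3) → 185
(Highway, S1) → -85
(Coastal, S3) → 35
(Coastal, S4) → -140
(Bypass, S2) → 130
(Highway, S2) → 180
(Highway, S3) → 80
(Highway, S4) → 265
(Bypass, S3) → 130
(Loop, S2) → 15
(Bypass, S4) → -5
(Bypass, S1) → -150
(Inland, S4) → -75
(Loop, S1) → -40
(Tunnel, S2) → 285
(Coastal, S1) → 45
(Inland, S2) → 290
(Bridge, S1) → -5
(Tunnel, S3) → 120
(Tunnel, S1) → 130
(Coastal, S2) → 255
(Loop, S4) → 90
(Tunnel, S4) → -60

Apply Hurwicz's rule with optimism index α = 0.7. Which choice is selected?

Tunnel: 0.7·285 + 0.3·(-60) = 181.5
Inland: 0.7·290 + 0.3·(-75) = 180.5
Highway: 0.7·265 + 0.3·(-85) = 160
Bypass: 0.7·130 + 0.3·(-150) = 46
Coastal: 0.7·255 + 0.3·(-140) = 136.5
Bridge: 0.7·255 + 0.3·(-5) = 177
Loop: 0.7·90 + 0.3·(-105) = 31.5
Highest Hurwicz score = 181.5 → Tunnel.

Tunnel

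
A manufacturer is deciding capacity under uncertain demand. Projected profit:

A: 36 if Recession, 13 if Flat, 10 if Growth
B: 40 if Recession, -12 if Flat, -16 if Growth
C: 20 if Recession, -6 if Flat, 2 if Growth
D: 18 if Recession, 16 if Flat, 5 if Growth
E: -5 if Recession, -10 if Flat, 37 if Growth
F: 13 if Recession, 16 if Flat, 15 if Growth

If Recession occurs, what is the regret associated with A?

4

Best payoff under Recession is 40.
Regret = 40 − 36 = 4.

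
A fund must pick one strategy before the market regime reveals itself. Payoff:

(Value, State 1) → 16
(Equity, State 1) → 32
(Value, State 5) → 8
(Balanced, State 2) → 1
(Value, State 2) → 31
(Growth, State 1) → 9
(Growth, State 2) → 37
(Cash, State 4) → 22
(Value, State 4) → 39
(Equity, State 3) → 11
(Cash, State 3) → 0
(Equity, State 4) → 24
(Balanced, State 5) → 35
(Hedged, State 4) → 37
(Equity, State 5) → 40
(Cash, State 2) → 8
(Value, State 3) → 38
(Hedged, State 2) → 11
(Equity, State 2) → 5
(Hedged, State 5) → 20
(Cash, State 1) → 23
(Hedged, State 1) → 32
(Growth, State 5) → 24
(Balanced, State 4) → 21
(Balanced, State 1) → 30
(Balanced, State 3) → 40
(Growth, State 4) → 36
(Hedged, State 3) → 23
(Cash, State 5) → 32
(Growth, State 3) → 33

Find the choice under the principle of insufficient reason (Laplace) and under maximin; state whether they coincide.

laplace → Growth; maximin → Hedged (disagree)

Row averages: Value=26.4, Hedged=24.6, Balanced=25.4, Equity=22.4, Growth=27.8, Cash=17
Highest average = 27.8 → Growth.
Row minima: Value=8, Hedged=11, Balanced=1, Equity=5, Growth=9, Cash=0
Best worst-case = 11 → Hedged.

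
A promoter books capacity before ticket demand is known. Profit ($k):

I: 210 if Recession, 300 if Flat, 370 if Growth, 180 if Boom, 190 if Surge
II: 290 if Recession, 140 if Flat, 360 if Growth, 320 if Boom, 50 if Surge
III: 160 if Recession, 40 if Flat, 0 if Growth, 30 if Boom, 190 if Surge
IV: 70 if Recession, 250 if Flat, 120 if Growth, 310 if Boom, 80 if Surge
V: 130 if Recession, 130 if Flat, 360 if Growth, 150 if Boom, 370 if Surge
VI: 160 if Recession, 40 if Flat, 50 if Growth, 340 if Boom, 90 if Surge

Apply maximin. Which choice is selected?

Row minima: I=180, II=50, III=0, IV=70, V=130, VI=40
Best worst-case = 180 → I.

I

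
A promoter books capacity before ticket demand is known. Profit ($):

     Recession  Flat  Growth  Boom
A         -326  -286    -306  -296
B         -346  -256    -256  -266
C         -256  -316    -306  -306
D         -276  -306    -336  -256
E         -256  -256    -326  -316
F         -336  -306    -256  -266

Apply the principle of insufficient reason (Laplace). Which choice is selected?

B

Row averages: A=-303.5, B=-281, C=-296, D=-293.5, E=-288.5, F=-291
Highest average = -281 → B.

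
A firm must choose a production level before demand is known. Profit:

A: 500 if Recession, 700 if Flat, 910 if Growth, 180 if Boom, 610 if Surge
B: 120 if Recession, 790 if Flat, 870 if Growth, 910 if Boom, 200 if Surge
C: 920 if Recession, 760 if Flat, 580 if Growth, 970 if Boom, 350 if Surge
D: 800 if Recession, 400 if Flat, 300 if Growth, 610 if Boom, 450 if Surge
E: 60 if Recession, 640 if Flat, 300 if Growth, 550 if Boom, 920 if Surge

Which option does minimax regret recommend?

Column bests: Recession=920, Flat=790, Growth=910, Boom=970, Surge=920.
A regrets: 420, 90, 0, 790, 310 → max 790
B regrets: 800, 0, 40, 60, 720 → max 800
C regrets: 0, 30, 330, 0, 570 → max 570
D regrets: 120, 390, 610, 360, 470 → max 610
E regrets: 860, 150, 610, 420, 0 → max 860
Smallest max regret = 570 → C.

C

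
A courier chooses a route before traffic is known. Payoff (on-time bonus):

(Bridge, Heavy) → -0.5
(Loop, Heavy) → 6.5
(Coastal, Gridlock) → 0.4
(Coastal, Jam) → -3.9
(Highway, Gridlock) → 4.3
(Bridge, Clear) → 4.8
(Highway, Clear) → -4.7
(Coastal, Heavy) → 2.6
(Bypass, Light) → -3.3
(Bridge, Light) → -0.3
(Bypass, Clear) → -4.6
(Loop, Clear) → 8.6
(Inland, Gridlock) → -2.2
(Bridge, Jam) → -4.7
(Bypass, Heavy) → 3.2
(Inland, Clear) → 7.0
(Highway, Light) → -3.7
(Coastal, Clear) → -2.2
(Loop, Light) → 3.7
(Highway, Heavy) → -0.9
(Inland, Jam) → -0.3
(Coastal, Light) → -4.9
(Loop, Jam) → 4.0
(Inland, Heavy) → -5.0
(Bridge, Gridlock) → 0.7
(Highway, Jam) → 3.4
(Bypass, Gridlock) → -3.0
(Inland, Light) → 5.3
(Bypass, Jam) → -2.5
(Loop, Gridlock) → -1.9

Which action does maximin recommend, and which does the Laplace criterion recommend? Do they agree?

maximin → Loop; laplace → Loop (agree)

Row minima: Bridge=-4.7, Highway=-4.7, Loop=-1.9, Bypass=-4.6, Inland=-5.0, Coastal=-4.9
Best worst-case = -1.9 → Loop.
Row averages: Bridge=0, Highway=-0.32, Loop=4.18, Bypass=-2.04, Inland=0.96, Coastal=-1.6
Highest average = 4.18 → Loop.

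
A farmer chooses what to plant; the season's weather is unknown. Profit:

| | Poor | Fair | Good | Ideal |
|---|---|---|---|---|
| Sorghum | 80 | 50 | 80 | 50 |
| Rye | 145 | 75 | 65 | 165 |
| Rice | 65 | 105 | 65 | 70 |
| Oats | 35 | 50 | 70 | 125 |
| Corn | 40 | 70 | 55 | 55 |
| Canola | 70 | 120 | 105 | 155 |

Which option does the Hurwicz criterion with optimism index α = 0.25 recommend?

Sorghum: 0.25·80 + 0.75·50 = 57.5
Rye: 0.25·165 + 0.75·65 = 90
Rice: 0.25·105 + 0.75·65 = 75
Oats: 0.25·125 + 0.75·35 = 57.5
Corn: 0.25·70 + 0.75·40 = 47.5
Canola: 0.25·155 + 0.75·70 = 91.25
Highest Hurwicz score = 91.25 → Canola.

Canola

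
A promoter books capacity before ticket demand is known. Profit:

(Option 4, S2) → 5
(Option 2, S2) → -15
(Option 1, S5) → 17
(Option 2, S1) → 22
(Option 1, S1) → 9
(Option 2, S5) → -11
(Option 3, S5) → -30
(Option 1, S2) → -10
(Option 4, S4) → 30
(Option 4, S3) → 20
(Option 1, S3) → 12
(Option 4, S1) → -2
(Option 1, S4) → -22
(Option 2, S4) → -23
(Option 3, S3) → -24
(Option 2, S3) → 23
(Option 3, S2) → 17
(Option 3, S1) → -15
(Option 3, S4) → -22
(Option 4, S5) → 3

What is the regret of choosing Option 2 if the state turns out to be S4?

Best payoff under S4 is 30.
Regret = 30 − (-23) = 53.

53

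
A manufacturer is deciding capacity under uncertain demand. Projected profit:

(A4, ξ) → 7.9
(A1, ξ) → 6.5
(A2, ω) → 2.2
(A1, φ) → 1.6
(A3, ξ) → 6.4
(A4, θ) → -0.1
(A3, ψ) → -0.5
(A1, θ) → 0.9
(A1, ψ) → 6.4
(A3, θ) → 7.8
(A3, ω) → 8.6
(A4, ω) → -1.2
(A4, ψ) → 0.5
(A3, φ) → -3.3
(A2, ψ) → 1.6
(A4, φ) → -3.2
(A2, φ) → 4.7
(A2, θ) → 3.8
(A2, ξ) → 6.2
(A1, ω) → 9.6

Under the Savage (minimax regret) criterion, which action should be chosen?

Column bests: θ=7.8, φ=4.7, ψ=6.4, ω=9.6, ξ=7.9.
A1 regrets: 6.9, 3.1, 0.0, 0.0, 1.4 → max 6.9
A2 regrets: 4.0, 0.0, 4.8, 7.4, 1.7 → max 7.4
A3 regrets: 0.0, 8.0, 6.9, 1.0, 1.5 → max 8.0
A4 regrets: 7.9, 7.9, 5.9, 10.8, 0.0 → max 10.8
Smallest max regret = 6.9 → A1.

A1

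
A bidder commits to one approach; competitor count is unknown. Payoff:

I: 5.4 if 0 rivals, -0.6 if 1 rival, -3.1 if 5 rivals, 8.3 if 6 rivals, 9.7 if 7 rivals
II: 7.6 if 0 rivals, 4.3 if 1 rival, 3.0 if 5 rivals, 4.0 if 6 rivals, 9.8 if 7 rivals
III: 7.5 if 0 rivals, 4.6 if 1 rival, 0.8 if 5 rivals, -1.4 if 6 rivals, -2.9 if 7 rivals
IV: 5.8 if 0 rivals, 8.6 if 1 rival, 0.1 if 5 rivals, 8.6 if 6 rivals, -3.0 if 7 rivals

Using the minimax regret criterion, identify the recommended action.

II

Column bests: 0 rivals=7.6, 1 rival=8.6, 5 rivals=3.0, 6 rivals=8.6, 7 rivals=9.8.
I regrets: 2.2, 9.2, 6.1, 0.3, 0.1 → max 9.2
II regrets: 0.0, 4.3, 0.0, 4.6, 0.0 → max 4.6
III regrets: 0.1, 4.0, 2.2, 10.0, 12.7 → max 12.7
IV regrets: 1.8, 0.0, 2.9, 0.0, 12.8 → max 12.8
Smallest max regret = 4.6 → II.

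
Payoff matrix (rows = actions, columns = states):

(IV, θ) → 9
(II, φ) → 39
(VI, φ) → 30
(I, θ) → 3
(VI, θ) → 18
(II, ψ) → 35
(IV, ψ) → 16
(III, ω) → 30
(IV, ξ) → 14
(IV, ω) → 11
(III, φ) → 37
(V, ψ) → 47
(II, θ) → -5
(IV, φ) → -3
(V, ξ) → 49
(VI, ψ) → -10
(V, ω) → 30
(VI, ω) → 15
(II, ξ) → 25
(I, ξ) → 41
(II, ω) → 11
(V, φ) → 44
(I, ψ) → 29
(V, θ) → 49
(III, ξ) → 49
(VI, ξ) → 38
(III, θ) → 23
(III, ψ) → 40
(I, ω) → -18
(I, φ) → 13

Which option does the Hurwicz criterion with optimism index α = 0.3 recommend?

V

I: 0.3·41 + 0.7·(-18) = -0.3
II: 0.3·39 + 0.7·(-5) = 8.2
III: 0.3·49 + 0.7·23 = 30.8
IV: 0.3·16 + 0.7·(-3) = 2.7
V: 0.3·49 + 0.7·30 = 35.7
VI: 0.3·38 + 0.7·(-10) = 4.4
Highest Hurwicz score = 35.7 → V.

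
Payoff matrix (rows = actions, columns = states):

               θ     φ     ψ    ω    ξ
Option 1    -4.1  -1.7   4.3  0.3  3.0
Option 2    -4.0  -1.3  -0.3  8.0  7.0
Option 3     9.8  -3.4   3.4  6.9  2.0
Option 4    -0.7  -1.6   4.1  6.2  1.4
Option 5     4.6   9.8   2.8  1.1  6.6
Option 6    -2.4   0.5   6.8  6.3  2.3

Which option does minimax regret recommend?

Option 5

Column bests: θ=9.8, φ=9.8, ψ=6.8, ω=8.0, ξ=7.0.
Option 1 regrets: 13.9, 11.5, 2.5, 7.7, 4.0 → max 13.9
Option 2 regrets: 13.8, 11.1, 7.1, 0.0, 0.0 → max 13.8
Option 3 regrets: 0.0, 13.2, 3.4, 1.1, 5.0 → max 13.2
Option 4 regrets: 10.5, 11.4, 2.7, 1.8, 5.6 → max 11.4
Option 5 regrets: 5.2, 0.0, 4.0, 6.9, 0.4 → max 6.9
Option 6 regrets: 12.2, 9.3, 0.0, 1.7, 4.7 → max 12.2
Smallest max regret = 6.9 → Option 5.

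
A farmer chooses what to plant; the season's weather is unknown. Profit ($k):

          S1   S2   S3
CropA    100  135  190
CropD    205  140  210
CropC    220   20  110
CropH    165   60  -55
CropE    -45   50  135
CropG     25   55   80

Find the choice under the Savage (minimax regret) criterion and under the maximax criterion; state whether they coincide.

minimax regret → CropD; maximax → CropC (disagree)

Column bests: S1=220, S2=140, S3=210.
CropA regrets: 120, 5, 20 → max 120
CropD regrets: 15, 0, 0 → max 15
CropC regrets: 0, 120, 100 → max 120
CropH regrets: 55, 80, 265 → max 265
CropE regrets: 265, 90, 75 → max 265
CropG regrets: 195, 85, 130 → max 195
Smallest max regret = 15 → CropD.
Row maxima: CropA=190, CropD=210, CropC=220, CropH=165, CropE=135, CropG=80
Best best-case = 220 → CropC.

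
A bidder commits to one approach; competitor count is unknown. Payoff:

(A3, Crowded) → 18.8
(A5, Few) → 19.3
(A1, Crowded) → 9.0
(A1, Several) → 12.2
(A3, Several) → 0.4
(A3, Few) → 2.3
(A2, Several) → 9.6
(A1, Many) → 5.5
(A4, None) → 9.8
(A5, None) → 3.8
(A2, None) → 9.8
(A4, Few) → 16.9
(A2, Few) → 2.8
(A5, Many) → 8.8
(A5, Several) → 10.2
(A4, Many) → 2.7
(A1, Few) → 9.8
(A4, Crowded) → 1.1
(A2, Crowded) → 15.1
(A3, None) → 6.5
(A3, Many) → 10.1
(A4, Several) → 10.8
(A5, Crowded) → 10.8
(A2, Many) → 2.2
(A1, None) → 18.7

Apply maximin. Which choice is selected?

A1

Row minima: A1=5.5, A2=2.2, A3=0.4, A4=1.1, A5=3.8
Best worst-case = 5.5 → A1.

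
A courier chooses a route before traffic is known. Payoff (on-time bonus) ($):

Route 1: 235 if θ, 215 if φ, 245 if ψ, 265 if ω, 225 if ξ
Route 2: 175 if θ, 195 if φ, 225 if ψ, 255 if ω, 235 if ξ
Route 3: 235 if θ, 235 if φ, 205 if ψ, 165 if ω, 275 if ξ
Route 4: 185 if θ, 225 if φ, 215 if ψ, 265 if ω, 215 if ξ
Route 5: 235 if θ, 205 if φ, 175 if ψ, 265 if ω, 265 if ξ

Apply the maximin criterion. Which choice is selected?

Row minima: Route 1=215, Route 2=175, Route 3=165, Route 4=185, Route 5=175
Best worst-case = 215 → Route 1.

Route 1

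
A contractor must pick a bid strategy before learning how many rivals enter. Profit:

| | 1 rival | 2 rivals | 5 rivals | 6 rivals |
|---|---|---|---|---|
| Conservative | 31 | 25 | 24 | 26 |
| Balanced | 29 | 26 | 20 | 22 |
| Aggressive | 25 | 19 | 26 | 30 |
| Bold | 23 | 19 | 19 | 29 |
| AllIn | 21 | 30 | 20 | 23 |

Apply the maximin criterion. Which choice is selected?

Row minima: Conservative=24, Balanced=20, Aggressive=19, Bold=19, AllIn=20
Best worst-case = 24 → Conservative.

Conservative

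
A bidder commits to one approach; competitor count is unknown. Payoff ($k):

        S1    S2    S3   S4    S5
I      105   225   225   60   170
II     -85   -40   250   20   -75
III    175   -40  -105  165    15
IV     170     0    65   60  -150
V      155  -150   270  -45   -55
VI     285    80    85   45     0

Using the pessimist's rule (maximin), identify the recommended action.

I

Row minima: I=60, II=-85, III=-105, IV=-150, V=-150, VI=0
Best worst-case = 60 → I.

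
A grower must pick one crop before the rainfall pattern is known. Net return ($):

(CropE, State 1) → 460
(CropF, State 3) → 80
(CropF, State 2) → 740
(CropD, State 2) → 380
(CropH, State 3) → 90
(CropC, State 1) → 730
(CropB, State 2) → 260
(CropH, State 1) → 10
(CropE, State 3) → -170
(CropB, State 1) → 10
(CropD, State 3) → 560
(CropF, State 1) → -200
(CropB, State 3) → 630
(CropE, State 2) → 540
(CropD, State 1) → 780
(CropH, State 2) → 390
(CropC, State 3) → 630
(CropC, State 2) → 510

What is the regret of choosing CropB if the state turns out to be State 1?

Best payoff under State 1 is 780.
Regret = 780 − 10 = 770.

770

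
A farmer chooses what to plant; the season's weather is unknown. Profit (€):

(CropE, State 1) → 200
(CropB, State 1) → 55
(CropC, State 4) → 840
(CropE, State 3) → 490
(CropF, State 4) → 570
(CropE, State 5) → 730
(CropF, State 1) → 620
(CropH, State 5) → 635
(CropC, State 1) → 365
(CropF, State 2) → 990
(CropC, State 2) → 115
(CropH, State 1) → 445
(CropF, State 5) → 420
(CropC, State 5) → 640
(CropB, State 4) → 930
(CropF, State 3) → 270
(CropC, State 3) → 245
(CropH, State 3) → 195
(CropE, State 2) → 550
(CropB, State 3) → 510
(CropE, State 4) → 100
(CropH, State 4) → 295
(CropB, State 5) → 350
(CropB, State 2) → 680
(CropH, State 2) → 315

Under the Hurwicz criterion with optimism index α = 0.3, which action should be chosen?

CropF

CropH: 0.3·635 + 0.7·195 = 327
CropC: 0.3·840 + 0.7·115 = 332.5
CropE: 0.3·730 + 0.7·100 = 289
CropF: 0.3·990 + 0.7·270 = 486
CropB: 0.3·930 + 0.7·55 = 317.5
Highest Hurwicz score = 486 → CropF.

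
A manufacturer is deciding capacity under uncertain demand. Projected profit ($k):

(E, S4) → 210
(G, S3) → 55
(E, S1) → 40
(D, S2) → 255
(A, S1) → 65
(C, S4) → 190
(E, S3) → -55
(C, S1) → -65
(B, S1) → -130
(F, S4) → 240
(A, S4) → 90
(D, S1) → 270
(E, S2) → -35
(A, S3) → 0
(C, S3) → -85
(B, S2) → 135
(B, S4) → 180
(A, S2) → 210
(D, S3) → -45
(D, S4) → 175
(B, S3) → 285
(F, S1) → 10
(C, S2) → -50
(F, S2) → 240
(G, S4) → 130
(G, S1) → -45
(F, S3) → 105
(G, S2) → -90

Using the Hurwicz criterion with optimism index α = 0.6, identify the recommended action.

F

A: 0.6·210 + 0.4·0 = 126
B: 0.6·285 + 0.4·(-130) = 119
C: 0.6·190 + 0.4·(-85) = 80
D: 0.6·270 + 0.4·(-45) = 144
E: 0.6·210 + 0.4·(-55) = 104
F: 0.6·240 + 0.4·10 = 148
G: 0.6·130 + 0.4·(-90) = 42
Highest Hurwicz score = 148 → F.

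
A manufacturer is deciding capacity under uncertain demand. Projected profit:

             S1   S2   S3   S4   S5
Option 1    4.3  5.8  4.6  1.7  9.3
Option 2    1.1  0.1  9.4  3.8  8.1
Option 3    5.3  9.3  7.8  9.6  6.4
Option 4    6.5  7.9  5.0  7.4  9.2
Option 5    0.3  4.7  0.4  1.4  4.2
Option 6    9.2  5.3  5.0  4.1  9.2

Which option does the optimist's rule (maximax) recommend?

Option 3

Row maxima: Option 1=9.3, Option 2=9.4, Option 3=9.6, Option 4=9.2, Option 5=4.7, Option 6=9.2
Best best-case = 9.6 → Option 3.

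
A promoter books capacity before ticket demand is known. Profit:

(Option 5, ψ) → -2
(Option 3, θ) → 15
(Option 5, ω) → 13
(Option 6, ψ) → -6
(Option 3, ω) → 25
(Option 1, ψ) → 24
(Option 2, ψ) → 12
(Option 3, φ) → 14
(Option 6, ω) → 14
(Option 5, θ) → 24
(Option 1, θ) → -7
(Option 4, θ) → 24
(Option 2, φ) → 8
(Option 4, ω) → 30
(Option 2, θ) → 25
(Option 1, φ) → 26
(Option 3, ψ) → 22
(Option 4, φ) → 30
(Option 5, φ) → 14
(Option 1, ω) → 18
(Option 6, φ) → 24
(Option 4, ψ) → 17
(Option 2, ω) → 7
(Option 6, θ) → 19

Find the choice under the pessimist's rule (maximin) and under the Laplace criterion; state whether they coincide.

maximin → Option 4; laplace → Option 4 (agree)

Row minima: Option 1=-7, Option 2=7, Option 3=14, Option 4=17, Option 5=-2, Option 6=-6
Best worst-case = 17 → Option 4.
Row averages: Option 1=15.25, Option 2=13, Option 3=19, Option 4=25.25, Option 5=12.25, Option 6=12.75
Highest average = 25.25 → Option 4.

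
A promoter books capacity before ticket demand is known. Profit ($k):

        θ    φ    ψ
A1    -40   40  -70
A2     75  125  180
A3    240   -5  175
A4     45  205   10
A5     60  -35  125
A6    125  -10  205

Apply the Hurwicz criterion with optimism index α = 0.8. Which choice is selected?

A3

A1: 0.8·40 + 0.2·(-70) = 18
A2: 0.8·180 + 0.2·75 = 159
A3: 0.8·240 + 0.2·(-5) = 191
A4: 0.8·205 + 0.2·10 = 166
A5: 0.8·125 + 0.2·(-35) = 93
A6: 0.8·205 + 0.2·(-10) = 162
Highest Hurwicz score = 191 → A3.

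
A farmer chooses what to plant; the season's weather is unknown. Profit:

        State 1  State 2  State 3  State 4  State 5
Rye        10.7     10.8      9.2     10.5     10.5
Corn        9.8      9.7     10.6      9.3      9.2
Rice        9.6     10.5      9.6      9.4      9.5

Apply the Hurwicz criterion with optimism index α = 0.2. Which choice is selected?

Rye: 0.2·10.8 + 0.8·9.2 = 9.52
Corn: 0.2·10.6 + 0.8·9.2 = 9.48
Rice: 0.2·10.5 + 0.8·9.4 = 9.62
Highest Hurwicz score = 9.62 → Rice.

Rice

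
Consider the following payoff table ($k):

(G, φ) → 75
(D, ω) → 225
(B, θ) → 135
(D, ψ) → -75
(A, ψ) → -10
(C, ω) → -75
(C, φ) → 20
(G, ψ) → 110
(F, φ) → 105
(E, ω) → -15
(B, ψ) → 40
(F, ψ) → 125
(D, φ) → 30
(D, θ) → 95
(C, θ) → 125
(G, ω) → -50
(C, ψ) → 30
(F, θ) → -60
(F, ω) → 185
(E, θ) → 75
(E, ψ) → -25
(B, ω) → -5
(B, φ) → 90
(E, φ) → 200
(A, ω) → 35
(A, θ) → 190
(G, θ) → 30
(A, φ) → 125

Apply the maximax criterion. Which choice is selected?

Row maxima: A=190, B=135, C=125, D=225, E=200, F=185, G=110
Best best-case = 225 → D.

D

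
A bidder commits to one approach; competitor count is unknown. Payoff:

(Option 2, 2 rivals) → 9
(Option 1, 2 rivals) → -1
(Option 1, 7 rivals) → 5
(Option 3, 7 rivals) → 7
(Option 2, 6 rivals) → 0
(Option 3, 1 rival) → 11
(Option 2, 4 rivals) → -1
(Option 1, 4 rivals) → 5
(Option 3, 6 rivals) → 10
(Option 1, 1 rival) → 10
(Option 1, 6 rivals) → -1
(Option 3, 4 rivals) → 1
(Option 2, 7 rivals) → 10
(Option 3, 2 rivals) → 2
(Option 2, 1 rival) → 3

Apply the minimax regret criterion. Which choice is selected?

Column bests: 1 rival=11, 2 rivals=9, 4 rivals=5, 6 rivals=10, 7 rivals=10.
Option 1 regrets: 1, 10, 0, 11, 5 → max 11
Option 2 regrets: 8, 0, 6, 10, 0 → max 10
Option 3 regrets: 0, 7, 4, 0, 3 → max 7
Smallest max regret = 7 → Option 3.

Option 3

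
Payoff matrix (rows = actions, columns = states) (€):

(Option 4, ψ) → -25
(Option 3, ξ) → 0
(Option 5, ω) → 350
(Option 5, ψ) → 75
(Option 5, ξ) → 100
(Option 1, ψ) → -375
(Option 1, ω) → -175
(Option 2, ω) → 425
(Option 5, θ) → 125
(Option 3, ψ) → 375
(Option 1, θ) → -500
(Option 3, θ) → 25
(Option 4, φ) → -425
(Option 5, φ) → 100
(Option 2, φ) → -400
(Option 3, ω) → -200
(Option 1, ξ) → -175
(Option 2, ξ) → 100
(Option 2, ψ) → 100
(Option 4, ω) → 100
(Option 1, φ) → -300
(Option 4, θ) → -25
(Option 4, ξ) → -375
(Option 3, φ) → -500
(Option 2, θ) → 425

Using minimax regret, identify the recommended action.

Column bests: θ=425, φ=100, ψ=375, ω=425, ξ=100.
Option 1 regrets: 925, 400, 750, 600, 275 → max 925
Option 2 regrets: 0, 500, 275, 0, 0 → max 500
Option 3 regrets: 400, 600, 0, 625, 100 → max 625
Option 4 regrets: 450, 525, 400, 325, 475 → max 525
Option 5 regrets: 300, 0, 300, 75, 0 → max 300
Smallest max regret = 300 → Option 5.

Option 5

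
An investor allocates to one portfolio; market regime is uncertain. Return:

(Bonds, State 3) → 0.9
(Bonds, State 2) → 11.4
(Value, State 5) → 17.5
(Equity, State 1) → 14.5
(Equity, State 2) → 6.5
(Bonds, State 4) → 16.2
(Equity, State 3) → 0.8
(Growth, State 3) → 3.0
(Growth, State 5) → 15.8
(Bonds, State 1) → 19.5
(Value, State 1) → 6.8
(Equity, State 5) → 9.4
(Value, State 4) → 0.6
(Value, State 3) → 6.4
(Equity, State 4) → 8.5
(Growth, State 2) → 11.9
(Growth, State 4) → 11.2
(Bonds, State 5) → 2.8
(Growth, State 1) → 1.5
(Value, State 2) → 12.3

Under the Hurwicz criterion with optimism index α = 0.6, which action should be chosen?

Value: 0.6·17.5 + 0.4·0.6 = 10.74
Bonds: 0.6·19.5 + 0.4·0.9 = 12.06
Equity: 0.6·14.5 + 0.4·0.8 = 9.02
Growth: 0.6·15.8 + 0.4·1.5 = 10.08
Highest Hurwicz score = 12.06 → Bonds.

Bonds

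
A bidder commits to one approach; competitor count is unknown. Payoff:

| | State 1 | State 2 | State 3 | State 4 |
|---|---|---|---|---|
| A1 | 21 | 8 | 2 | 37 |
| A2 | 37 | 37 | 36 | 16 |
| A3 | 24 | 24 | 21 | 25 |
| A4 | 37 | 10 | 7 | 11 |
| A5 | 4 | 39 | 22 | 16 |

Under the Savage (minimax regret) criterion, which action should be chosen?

Column bests: State 1=37, State 2=39, State 3=36, State 4=37.
A1 regrets: 16, 31, 34, 0 → max 34
A2 regrets: 0, 2, 0, 21 → max 21
A3 regrets: 13, 15, 15, 12 → max 15
A4 regrets: 0, 29, 29, 26 → max 29
A5 regrets: 33, 0, 14, 21 → max 33
Smallest max regret = 15 → A3.

A3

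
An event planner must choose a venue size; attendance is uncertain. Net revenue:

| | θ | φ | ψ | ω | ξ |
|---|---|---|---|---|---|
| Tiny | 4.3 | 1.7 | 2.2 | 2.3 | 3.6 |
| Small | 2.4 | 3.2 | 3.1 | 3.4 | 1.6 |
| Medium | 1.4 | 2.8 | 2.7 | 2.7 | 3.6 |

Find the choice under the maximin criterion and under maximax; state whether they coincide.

Row minima: Tiny=1.7, Small=1.6, Medium=1.4
Best worst-case = 1.7 → Tiny.
Row maxima: Tiny=4.3, Small=3.4, Medium=3.6
Best best-case = 4.3 → Tiny.

maximin → Tiny; maximax → Tiny (agree)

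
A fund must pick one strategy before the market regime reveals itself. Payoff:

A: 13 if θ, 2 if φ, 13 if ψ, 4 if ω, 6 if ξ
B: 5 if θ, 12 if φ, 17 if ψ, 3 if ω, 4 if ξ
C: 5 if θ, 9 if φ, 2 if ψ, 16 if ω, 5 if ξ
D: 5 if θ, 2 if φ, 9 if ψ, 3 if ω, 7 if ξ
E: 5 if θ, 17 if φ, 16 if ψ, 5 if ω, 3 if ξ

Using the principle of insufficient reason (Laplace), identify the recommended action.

E

Row averages: A=7.6, B=8.2, C=7.4, D=5.2, E=9.2
Highest average = 9.2 → E.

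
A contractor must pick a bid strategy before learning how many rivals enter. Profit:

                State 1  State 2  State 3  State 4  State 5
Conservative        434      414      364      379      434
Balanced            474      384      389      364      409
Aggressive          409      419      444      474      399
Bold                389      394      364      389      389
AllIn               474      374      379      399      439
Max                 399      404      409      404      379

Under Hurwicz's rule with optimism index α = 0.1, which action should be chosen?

Aggressive

Conservative: 0.1·434 + 0.9·364 = 371
Balanced: 0.1·474 + 0.9·364 = 375
Aggressive: 0.1·474 + 0.9·399 = 406.5
Bold: 0.1·394 + 0.9·364 = 367
AllIn: 0.1·474 + 0.9·374 = 384
Max: 0.1·409 + 0.9·379 = 382
Highest Hurwicz score = 406.5 → Aggressive.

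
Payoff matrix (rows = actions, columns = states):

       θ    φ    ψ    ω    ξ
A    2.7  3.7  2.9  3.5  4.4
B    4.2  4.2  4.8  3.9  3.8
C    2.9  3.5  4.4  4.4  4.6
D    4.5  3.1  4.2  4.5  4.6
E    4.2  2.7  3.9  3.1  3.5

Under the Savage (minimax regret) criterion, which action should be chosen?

B

Column bests: θ=4.5, φ=4.2, ψ=4.8, ω=4.5, ξ=4.6.
A regrets: 1.8, 0.5, 1.9, 1.0, 0.2 → max 1.9
B regrets: 0.3, 0.0, 0.0, 0.6, 0.8 → max 0.8
C regrets: 1.6, 0.7, 0.4, 0.1, 0.0 → max 1.6
D regrets: 0.0, 1.1, 0.6, 0.0, 0.0 → max 1.1
E regrets: 0.3, 1.5, 0.9, 1.4, 1.1 → max 1.5
Smallest max regret = 0.8 → B.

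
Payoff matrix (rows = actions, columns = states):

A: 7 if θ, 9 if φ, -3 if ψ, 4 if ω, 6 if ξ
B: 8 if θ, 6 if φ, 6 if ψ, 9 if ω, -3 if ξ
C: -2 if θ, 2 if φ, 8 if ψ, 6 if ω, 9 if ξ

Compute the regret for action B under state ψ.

2

Best payoff under ψ is 8.
Regret = 8 − 6 = 2.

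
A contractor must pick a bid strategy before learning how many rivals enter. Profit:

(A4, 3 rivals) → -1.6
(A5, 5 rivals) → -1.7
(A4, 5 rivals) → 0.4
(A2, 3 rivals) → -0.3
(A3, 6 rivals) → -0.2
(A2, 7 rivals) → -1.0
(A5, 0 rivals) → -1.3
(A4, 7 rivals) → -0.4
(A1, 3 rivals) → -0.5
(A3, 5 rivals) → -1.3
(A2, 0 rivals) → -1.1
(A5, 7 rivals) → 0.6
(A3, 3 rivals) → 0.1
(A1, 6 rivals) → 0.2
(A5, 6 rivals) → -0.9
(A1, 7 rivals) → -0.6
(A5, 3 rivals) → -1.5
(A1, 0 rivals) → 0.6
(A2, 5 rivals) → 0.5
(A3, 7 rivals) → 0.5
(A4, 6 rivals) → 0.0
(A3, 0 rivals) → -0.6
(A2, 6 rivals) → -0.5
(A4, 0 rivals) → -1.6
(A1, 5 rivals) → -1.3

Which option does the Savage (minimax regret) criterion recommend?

A2

Column bests: 0 rivals=0.6, 3 rivals=0.1, 5 rivals=0.5, 6 rivals=0.2, 7 rivals=0.6.
A1 regrets: 0.0, 0.6, 1.8, 0.0, 1.2 → max 1.8
A2 regrets: 1.7, 0.4, 0.0, 0.7, 1.6 → max 1.7
A3 regrets: 1.2, 0.0, 1.8, 0.4, 0.1 → max 1.8
A4 regrets: 2.2, 1.7, 0.1, 0.2, 1.0 → max 2.2
A5 regrets: 1.9, 1.6, 2.2, 1.1, 0.0 → max 2.2
Smallest max regret = 1.7 → A2.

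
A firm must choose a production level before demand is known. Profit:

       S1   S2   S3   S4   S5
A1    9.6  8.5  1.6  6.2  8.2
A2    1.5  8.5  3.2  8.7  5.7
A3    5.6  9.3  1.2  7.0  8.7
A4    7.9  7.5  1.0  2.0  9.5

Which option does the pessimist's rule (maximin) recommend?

A1

Row minima: A1=1.6, A2=1.5, A3=1.2, A4=1.0
Best worst-case = 1.6 → A1.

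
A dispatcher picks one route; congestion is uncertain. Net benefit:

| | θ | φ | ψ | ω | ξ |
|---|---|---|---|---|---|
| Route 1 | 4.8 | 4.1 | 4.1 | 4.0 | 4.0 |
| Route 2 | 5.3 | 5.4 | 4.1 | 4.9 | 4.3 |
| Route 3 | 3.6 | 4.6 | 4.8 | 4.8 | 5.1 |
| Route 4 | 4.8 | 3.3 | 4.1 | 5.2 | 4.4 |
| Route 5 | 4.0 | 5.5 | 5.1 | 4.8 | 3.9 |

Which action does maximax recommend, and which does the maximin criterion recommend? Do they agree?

maximax → Route 5; maximin → Route 2 (disagree)

Row maxima: Route 1=4.8, Route 2=5.4, Route 3=5.1, Route 4=5.2, Route 5=5.5
Best best-case = 5.5 → Route 5.
Row minima: Route 1=4.0, Route 2=4.1, Route 3=3.6, Route 4=3.3, Route 5=3.9
Best worst-case = 4.1 → Route 2.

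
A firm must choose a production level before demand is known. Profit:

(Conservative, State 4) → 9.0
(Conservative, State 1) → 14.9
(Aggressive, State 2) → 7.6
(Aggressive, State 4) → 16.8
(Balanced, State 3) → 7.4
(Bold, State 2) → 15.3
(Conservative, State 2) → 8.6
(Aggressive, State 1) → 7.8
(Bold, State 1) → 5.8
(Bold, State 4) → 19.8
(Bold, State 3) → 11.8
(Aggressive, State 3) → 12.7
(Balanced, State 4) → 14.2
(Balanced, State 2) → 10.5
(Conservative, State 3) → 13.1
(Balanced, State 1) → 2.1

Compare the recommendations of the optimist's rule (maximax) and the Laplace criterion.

maximax → Bold; laplace → Bold (agree)

Row maxima: Conservative=14.9, Balanced=14.2, Aggressive=16.8, Bold=19.8
Best best-case = 19.8 → Bold.
Row averages: Conservative=11.4, Balanced=8.55, Aggressive=11.225, Bold=13.175
Highest average = 13.175 → Bold.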